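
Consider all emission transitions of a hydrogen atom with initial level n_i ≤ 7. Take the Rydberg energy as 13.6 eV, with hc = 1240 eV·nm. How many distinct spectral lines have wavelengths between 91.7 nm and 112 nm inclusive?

5

Enumerate all n_i → n_f pairs with 1 ≤ n_f < n_i ≤ 7 and compute λ = 1240 / [13.6·1·(1/n_f² − 1/n_i²)].
Lines falling in [91.7, 112] nm: 7→1 (93.08 nm), 6→1 (93.78 nm), 5→1 (94.98 nm), 4→1 (97.25 nm), 3→1 (102.6 nm).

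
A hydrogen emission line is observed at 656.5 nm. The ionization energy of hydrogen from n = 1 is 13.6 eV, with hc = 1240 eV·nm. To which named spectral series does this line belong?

Balmer

ΔE = 1240/656.5 = 1.889 eV.
This matches 13.6 × (1/2² − 1/3²), so n_f = 2: the Balmer series.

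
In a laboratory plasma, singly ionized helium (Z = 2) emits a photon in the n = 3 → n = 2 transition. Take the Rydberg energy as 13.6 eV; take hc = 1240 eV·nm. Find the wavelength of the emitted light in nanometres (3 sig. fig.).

For Z = 2 the level energies scale as Z², so the effective Rydberg energy is 13.6 × 4 = 54.40 eV.
ΔE = 54.40 × (1/2² − 1/3²) = 54.40 × 0.1389 = 7.556 eV.
λ = hc/ΔE = 1240 / 7.556 = 164 nm.

164 nm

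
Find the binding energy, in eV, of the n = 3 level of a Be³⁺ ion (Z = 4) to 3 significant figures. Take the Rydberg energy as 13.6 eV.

E_n = −13.6 Z²/n² = −217.6/n² eV for Z = 4.
E_3 = −217.6/9 = −24.2 eV, so ionization (to E = 0) requires 24.2 eV.

24.2 eV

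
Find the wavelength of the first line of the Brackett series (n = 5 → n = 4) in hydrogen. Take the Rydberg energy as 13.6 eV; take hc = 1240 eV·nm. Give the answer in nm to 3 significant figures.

4050 nm

The Brackett series terminates on n_f = 4; the first line has n_i = 4+1 = 5.
ΔE = 13.60 × (1/4² − 1/5²) = 0.3060 eV.
λ = 1240 / 0.3060 = 4050 nm.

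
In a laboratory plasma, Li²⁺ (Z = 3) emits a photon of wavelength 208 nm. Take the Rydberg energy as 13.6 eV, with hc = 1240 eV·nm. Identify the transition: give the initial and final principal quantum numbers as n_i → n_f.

n_i = 4, n_f = 3

The photon energy is ΔE = hc/λ = 1240 / 208 = 5.962 eV.
With Z = 3, ΔE = 122.4 × (1/n_f² − 1/n_i²), so 1/n_f² − 1/n_i² = 0.04871.
Trying n_f = 3 gives 1/n_i² = 0.06241, i.e. n_i ≈ 4; this pair matches.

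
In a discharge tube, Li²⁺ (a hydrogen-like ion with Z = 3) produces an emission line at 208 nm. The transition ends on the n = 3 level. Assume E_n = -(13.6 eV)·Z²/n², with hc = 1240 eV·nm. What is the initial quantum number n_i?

n_i = 4

The photon energy is ΔE = hc/λ = 1240 / 208 = 5.962 eV.
With Z = 3, ΔE = 122.4 × (1/n_f² − 1/n_i²), so 1/n_f² − 1/n_i² = 0.04871.
With n_f = 3: 1/n_i² = 1/9 − 0.04871 = 0.06241, so n_i ≈ 4.00.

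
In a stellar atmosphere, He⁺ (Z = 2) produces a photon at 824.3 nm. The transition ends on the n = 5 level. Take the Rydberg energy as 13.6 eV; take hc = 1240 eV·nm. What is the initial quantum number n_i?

The photon energy is ΔE = hc/λ = 1240 / 824.3 = 1.504 eV.
With Z = 2, ΔE = 54.40 × (1/n_f² − 1/n_i²), so 1/n_f² − 1/n_i² = 0.02765.
With n_f = 5: 1/n_i² = 1/25 − 0.02765 = 0.01235, so n_i ≈ 9.00.

n_i = 9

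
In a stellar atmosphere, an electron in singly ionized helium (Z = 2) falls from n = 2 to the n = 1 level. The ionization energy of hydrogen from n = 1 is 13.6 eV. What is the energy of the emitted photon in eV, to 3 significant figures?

The Bohr energies scale as Z², so for Z = 2: E_n = −54.40/n² eV.
E_2 = −54.40/4 = −13.60 eV and E_1 = −54.40/1 = −54.40 eV.
The photon energy is |E_2 − E_1| = 40.8 eV.

40.8 eV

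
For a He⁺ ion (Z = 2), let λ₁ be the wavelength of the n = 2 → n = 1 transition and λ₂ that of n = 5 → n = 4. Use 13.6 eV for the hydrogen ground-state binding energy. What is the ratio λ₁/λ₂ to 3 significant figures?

λ ∝ 1/ΔE ∝ 1/(1/n_f² − 1/n_i²), and the Z² and hc factors cancel in the ratio.
λ₁/λ₂ = (1/4² − 1/5²)/(1/1² − 1/2²) = 0.02250/0.7500 = 0.0300.

0.0300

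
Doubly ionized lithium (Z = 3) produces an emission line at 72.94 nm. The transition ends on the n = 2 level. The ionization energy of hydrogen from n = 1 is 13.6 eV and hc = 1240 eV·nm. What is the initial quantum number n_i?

The photon energy is ΔE = hc/λ = 1240 / 72.94 = 17.00 eV.
With Z = 3, ΔE = 122.4 × (1/n_f² − 1/n_i²), so 1/n_f² − 1/n_i² = 0.1389.
With n_f = 2: 1/n_i² = 1/4 − 0.1389 = 0.1111, so n_i ≈ 3.00.

n_i = 3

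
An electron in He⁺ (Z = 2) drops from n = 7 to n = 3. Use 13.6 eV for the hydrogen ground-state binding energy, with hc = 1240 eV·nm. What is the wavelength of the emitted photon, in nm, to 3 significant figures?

For Z = 2 the level energies scale as Z², so the effective Rydberg energy is 13.6 × 4 = 54.40 eV.
ΔE = 54.40 × (1/3² − 1/7²) = 54.40 × 0.09070 = 4.934 eV.
λ = hc/ΔE = 1240 / 4.934 = 251 nm.

251 nm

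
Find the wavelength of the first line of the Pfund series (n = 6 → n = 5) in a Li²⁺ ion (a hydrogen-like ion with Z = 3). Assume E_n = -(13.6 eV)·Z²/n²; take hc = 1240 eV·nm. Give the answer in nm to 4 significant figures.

828.9 nm

The Pfund series terminates on n_f = 5; the first line has n_i = 5+1 = 6.
ΔE = 122.4 × (1/5² − 1/6²) = 1.496 eV.
λ = 1240 / 1.496 = 828.9 nm.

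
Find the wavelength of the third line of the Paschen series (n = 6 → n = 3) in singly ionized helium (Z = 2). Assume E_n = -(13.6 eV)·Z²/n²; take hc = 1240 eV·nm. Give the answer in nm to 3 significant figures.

The Paschen series terminates on n_f = 3; the third line has n_i = 3+3 = 6.
ΔE = 54.40 × (1/3² − 1/6²) = 4.533 eV.
λ = 1240 / 4.533 = 274 nm.

274 nm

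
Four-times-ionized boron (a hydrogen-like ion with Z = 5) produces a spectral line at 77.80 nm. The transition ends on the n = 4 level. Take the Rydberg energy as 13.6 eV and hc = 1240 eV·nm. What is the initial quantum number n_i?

The photon energy is ΔE = hc/λ = 1240 / 77.80 = 15.94 eV.
With Z = 5, ΔE = 340.0 × (1/n_f² − 1/n_i²), so 1/n_f² − 1/n_i² = 0.04688.
With n_f = 4: 1/n_i² = 1/16 − 0.04688 = 0.01562, so n_i ≈ 8.00.

n_i = 8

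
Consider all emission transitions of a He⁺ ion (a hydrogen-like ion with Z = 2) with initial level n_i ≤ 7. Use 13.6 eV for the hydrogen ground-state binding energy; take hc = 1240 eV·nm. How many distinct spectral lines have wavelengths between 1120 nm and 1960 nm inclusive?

Enumerate all n_i → n_f pairs with 1 ≤ n_f < n_i ≤ 7 and compute λ = 1240 / [13.6·4·(1/n_f² − 1/n_i²)].
Lines falling in [1120, 1960] nm: 7→5 (1163 nm), 6→5 (1865 nm).

2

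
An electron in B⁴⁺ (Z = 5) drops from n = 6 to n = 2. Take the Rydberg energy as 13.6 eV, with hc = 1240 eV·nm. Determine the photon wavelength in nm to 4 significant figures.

For Z = 5 the level energies scale as Z², so the effective Rydberg energy is 13.6 × 25 = 340.0 eV.
ΔE = 340.0 × (1/2² − 1/6²) = 340.0 × 0.2222 = 75.56 eV.
λ = hc/ΔE = 1240 / 75.56 = 16.41 nm.

16.41 nm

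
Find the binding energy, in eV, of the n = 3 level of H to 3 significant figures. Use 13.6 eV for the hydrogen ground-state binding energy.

E_3 = −13.60/9 = −1.51 eV, so ionization (to E = 0) requires 1.51 eV.

1.51 eV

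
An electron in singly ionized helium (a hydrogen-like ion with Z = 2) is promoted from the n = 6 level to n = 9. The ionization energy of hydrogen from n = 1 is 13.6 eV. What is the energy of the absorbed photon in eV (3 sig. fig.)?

The Bohr energies scale as Z², so for Z = 2: E_n = −54.40/n² eV.
E_9 = −54.40/81 = −0.6716 eV and E_6 = −54.40/36 = −1.511 eV.
The photon energy is |E_9 − E_6| = 0.840 eV.

0.840 eV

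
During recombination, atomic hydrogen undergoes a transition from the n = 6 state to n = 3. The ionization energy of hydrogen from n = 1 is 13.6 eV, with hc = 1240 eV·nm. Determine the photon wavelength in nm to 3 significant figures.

ΔE = 13.60 × (1/3² − 1/6²) = 13.60 × 0.08333 = 1.133 eV.
λ = hc/ΔE = 1240 / 1.133 = 1090 nm.
This line belongs to the Paschen series.

1090 nm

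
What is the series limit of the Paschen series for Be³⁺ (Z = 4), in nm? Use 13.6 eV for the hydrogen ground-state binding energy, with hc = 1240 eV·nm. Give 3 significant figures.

The Paschen series has lower level n_f = 3; the series limit corresponds to n_i → ∞.
ΔE_max = 13.6 × 16 / 3² = 24.18 eV.
λ_min = 1240 / 24.18 = 51.3 nm.

51.3 nm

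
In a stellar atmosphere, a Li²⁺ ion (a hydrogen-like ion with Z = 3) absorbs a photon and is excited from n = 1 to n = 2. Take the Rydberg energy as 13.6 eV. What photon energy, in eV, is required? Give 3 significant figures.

91.8 eV

The Bohr energies scale as Z², so for Z = 3: E_n = −122.4/n² eV.
E_2 = −122.4/4 = −30.60 eV and E_1 = −122.4/1 = −122.4 eV.
The photon energy is |E_2 − E_1| = 91.8 eV.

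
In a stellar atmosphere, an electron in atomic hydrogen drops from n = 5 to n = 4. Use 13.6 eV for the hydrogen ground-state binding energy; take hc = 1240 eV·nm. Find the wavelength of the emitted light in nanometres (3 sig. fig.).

ΔE = 13.60 × (1/4² − 1/5²) = 13.60 × 0.02250 = 0.3060 eV.
λ = hc/ΔE = 1240 / 0.3060 = 4050 nm.
This line belongs to the Brackett series.

4050 nm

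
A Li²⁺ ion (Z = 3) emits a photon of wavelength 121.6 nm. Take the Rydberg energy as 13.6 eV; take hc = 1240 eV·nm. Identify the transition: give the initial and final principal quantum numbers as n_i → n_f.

The photon energy is ΔE = hc/λ = 1240 / 121.6 = 10.20 eV.
With Z = 3, ΔE = 122.4 × (1/n_f² − 1/n_i²), so 1/n_f² − 1/n_i² = 0.08331.
Trying n_f = 3 gives 1/n_i² = 0.02780, i.e. n_i ≈ 6; this pair matches.

n_i = 6, n_f = 3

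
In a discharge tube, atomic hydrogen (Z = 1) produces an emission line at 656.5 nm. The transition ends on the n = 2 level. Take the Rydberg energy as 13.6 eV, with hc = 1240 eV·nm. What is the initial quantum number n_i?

The photon energy is ΔE = hc/λ = 1240 / 656.5 = 1.889 eV.
With Z = 1, ΔE = 13.60 × (1/n_f² − 1/n_i²), so 1/n_f² − 1/n_i² = 0.1389.
With n_f = 2: 1/n_i² = 1/4 − 0.1389 = 0.1111, so n_i ≈ 3.00.

n_i = 3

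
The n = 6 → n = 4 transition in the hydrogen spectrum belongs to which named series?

The series is set by the lower level: n_f = 4 is the Brackett series.

Brackett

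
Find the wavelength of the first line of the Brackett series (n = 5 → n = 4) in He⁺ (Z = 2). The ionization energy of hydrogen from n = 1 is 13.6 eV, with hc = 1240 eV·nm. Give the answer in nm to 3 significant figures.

1010 nm

The Brackett series terminates on n_f = 4; the first line has n_i = 4+1 = 5.
ΔE = 54.40 × (1/4² − 1/5²) = 1.224 eV.
λ = 1240 / 1.224 = 1010 nm.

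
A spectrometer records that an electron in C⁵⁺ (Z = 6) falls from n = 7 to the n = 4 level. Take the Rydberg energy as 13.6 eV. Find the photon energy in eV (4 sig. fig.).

The Bohr energies scale as Z², so for Z = 6: E_n = −489.6/n² eV.
E_7 = −489.6/49 = −9.992 eV and E_4 = −489.6/16 = −30.60 eV.
The photon energy is |E_7 − E_4| = 20.61 eV.

20.61 eV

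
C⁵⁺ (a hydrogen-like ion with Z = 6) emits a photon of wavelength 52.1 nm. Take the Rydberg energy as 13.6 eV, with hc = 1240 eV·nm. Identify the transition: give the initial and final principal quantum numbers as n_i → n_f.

n_i = 4, n_f = 3

The photon energy is ΔE = hc/λ = 1240 / 52.1 = 23.80 eV.
With Z = 6, ΔE = 489.6 × (1/n_f² − 1/n_i²), so 1/n_f² − 1/n_i² = 0.04861.
Trying n_f = 3 gives 1/n_i² = 0.06250, i.e. n_i ≈ 4; this pair matches.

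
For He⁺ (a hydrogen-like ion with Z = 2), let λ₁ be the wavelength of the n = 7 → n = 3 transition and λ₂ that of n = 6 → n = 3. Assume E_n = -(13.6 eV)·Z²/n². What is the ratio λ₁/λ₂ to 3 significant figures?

0.919

λ ∝ 1/ΔE ∝ 1/(1/n_f² − 1/n_i²), and the Z² and hc factors cancel in the ratio.
λ₁/λ₂ = (1/3² − 1/6²)/(1/3² − 1/7²) = 0.08333/0.09070 = 0.919.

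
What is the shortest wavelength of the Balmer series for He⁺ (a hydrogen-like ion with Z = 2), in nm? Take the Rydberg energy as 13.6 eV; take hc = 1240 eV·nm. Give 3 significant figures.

The Balmer series has lower level n_f = 2; the series limit corresponds to n_i → ∞.
ΔE_max = 13.6 × 4 / 2² = 13.60 eV.
λ_min = 1240 / 13.60 = 91.2 nm.

91.2 nm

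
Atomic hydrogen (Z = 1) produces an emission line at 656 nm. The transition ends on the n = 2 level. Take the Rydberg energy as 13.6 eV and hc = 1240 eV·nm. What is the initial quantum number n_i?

n_i = 3

The photon energy is ΔE = hc/λ = 1240 / 656 = 1.890 eV.
With Z = 1, ΔE = 13.60 × (1/n_f² − 1/n_i²), so 1/n_f² − 1/n_i² = 0.1390.
With n_f = 2: 1/n_i² = 1/4 − 0.1390 = 0.1110, so n_i ≈ 3.00.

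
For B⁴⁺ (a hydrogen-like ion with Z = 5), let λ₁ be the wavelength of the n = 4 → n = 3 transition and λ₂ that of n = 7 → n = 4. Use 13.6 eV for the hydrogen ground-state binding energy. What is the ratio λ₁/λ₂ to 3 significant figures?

λ ∝ 1/ΔE ∝ 1/(1/n_f² − 1/n_i²), and the Z² and hc factors cancel in the ratio.
λ₁/λ₂ = (1/4² − 1/7²)/(1/3² − 1/4²) = 0.04209/0.04861 = 0.866.

0.866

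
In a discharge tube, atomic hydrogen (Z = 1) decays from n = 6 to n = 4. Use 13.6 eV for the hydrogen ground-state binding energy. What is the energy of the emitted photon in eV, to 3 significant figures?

E_6 = −13.60/36 = −0.3778 eV and E_4 = −13.60/16 = −0.8500 eV.
The photon energy is |E_6 − E_4| = 0.472 eV.

0.472 eV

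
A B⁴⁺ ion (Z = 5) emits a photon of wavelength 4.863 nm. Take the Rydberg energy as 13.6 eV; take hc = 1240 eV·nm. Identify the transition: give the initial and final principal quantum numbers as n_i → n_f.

The photon energy is ΔE = hc/λ = 1240 / 4.863 = 255.0 eV.
With Z = 5, ΔE = 340.0 × (1/n_f² − 1/n_i²), so 1/n_f² − 1/n_i² = 0.7500.
Trying n_f = 1 gives 1/n_i² = 0.2500, i.e. n_i ≈ 2; this pair matches.

n_i = 2, n_f = 1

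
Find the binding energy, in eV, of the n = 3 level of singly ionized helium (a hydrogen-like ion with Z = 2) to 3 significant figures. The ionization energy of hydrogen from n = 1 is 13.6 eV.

E_n = −13.6 Z²/n² = −54.40/n² eV for Z = 2.
E_3 = −54.40/9 = −6.04 eV, so ionization (to E = 0) requires 6.04 eV.

6.04 eV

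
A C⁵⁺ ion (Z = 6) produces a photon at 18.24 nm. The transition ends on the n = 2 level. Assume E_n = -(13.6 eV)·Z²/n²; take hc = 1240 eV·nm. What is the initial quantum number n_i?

The photon energy is ΔE = hc/λ = 1240 / 18.24 = 67.98 eV.
With Z = 6, ΔE = 489.6 × (1/n_f² − 1/n_i²), so 1/n_f² − 1/n_i² = 0.1389.
With n_f = 2: 1/n_i² = 1/4 − 0.1389 = 0.1111, so n_i ≈ 3.00.

n_i = 3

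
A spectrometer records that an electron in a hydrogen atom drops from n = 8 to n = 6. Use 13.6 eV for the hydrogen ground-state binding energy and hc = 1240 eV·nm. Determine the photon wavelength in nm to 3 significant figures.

ΔE = 13.60 × (1/6² − 1/8²) = 13.60 × 0.01215 = 0.1653 eV.
λ = hc/ΔE = 1240 / 0.1653 = 7500 nm.

7500 nm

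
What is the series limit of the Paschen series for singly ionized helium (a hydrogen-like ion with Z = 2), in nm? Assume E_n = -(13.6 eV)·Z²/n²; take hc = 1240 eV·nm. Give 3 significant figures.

The Paschen series has lower level n_f = 3; the series limit corresponds to n_i → ∞.
ΔE_max = 13.6 × 4 / 3² = 6.044 eV.
λ_min = 1240 / 6.044 = 205 nm.

205 nm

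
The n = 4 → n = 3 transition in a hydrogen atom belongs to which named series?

Paschen

The series is set by the lower level: n_f = 3 is the Paschen series.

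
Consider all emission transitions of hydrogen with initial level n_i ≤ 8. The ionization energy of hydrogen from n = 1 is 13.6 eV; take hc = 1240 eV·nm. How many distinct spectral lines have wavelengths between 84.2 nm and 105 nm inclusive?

Enumerate all n_i → n_f pairs with 1 ≤ n_f < n_i ≤ 8 and compute λ = 1240 / [13.6·1·(1/n_f² − 1/n_i²)].
Lines falling in [84.2, 105] nm: 8→1 (92.62 nm), 7→1 (93.08 nm), 6→1 (93.78 nm), 5→1 (94.98 nm), 4→1 (97.25 nm), 3→1 (102.6 nm).

6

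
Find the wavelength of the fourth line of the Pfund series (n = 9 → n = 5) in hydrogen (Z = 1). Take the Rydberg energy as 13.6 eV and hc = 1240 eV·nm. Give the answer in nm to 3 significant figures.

3300 nm

The Pfund series terminates on n_f = 5; the fourth line has n_i = 5+4 = 9.
ΔE = 13.60 × (1/5² − 1/9²) = 0.3761 eV.
λ = 1240 / 0.3761 = 3300 nm.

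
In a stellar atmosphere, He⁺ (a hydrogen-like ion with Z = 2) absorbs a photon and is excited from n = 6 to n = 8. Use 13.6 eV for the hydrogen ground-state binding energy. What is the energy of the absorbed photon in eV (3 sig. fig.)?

0.661 eV

The Bohr energies scale as Z², so for Z = 2: E_n = −54.40/n² eV.
E_8 = −54.40/64 = −0.8500 eV and E_6 = −54.40/36 = −1.511 eV.
The photon energy is |E_8 − E_6| = 0.661 eV.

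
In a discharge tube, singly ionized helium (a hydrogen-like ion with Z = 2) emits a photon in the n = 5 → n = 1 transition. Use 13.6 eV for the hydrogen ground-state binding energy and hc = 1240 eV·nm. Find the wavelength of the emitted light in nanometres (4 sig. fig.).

For Z = 2 the level energies scale as Z², so the effective Rydberg energy is 13.6 × 4 = 54.40 eV.
ΔE = 54.40 × (1/1² − 1/5²) = 54.40 × 0.9600 = 52.22 eV.
λ = hc/ΔE = 1240 / 52.22 = 23.74 nm.

23.74 nm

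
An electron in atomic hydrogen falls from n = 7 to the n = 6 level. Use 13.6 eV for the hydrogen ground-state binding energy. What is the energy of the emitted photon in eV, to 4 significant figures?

0.1002 eV

E_7 = −13.60/49 = −0.2776 eV and E_6 = −13.60/36 = −0.3778 eV.
The photon energy is |E_7 − E_6| = 0.1002 eV.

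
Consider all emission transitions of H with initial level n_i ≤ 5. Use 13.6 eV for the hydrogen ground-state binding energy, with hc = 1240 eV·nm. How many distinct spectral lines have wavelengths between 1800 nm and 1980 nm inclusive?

Enumerate all n_i → n_f pairs with 1 ≤ n_f < n_i ≤ 5 and compute λ = 1240 / [13.6·1·(1/n_f² − 1/n_i²)].
Lines falling in [1800, 1980] nm: 4→3 (1876 nm).

1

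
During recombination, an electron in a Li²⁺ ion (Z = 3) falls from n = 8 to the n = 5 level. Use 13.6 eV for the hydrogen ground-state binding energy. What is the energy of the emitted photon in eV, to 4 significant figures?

The Bohr energies scale as Z², so for Z = 3: E_n = −122.4/n² eV.
E_8 = −122.4/64 = −1.913 eV and E_5 = −122.4/25 = −4.896 eV.
The photon energy is |E_8 − E_5| = 2.984 eV.

2.984 eV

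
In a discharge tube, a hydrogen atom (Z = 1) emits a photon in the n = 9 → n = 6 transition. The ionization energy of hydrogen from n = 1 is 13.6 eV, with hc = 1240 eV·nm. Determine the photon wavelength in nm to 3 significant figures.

ΔE = 13.60 × (1/6² − 1/9²) = 13.60 × 0.01543 = 0.2099 eV.
λ = hc/ΔE = 1240 / 0.2099 = 5910 nm.

5910 nm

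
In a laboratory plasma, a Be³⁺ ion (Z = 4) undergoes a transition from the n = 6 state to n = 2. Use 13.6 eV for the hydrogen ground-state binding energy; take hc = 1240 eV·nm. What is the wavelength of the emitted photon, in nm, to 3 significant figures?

For Z = 4 the level energies scale as Z², so the effective Rydberg energy is 13.6 × 16 = 217.6 eV.
ΔE = 217.6 × (1/2² − 1/6²) = 217.6 × 0.2222 = 48.36 eV.
λ = hc/ΔE = 1240 / 48.36 = 25.6 nm.

25.6 nm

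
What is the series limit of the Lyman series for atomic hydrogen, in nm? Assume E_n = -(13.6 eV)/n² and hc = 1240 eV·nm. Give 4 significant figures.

The Lyman series has lower level n_f = 1; the series limit corresponds to n_i → ∞.
ΔE_max = 13.6 × 1 / 1² = 13.60 eV.
λ_min = 1240 / 13.60 = 91.18 nm.

91.18 nm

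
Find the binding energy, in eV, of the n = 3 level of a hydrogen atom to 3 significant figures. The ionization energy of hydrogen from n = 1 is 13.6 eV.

E_3 = −13.60/9 = −1.51 eV, so ionization (to E = 0) requires 1.51 eV.

1.51 eV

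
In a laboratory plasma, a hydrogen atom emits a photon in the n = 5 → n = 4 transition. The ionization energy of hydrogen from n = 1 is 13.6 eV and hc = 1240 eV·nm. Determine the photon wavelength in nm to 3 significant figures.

4050 nm

ΔE = 13.60 × (1/4² − 1/5²) = 13.60 × 0.02250 = 0.3060 eV.
λ = hc/ΔE = 1240 / 0.3060 = 4050 nm.
This line belongs to the Brackett series.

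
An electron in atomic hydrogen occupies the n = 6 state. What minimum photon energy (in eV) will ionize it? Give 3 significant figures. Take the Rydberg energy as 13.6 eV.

E_6 = −13.60/36 = −0.378 eV, so ionization (to E = 0) requires 0.378 eV.

0.378 eV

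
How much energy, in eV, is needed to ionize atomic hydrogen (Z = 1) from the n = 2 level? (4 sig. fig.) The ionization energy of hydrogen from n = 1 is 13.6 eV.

3.400 eV

E_2 = −13.60/4 = −3.400 eV, so ionization (to E = 0) requires 3.400 eV.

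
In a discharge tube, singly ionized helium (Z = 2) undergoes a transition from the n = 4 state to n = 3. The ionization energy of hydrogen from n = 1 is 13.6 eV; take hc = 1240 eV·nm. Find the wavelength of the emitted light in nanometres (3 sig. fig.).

469 nm

For Z = 2 the level energies scale as Z², so the effective Rydberg energy is 13.6 × 4 = 54.40 eV.
ΔE = 54.40 × (1/3² − 1/4²) = 54.40 × 0.04861 = 2.644 eV.
λ = hc/ΔE = 1240 / 2.644 = 469 nm.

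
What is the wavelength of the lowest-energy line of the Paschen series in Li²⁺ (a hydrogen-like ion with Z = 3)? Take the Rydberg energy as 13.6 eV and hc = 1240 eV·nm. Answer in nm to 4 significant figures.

The Paschen series terminates on n_f = 3; the first line has n_i = 3+1 = 4.
ΔE = 122.4 × (1/3² − 1/4²) = 5.950 eV.
λ = 1240 / 5.950 = 208.4 nm.

208.4 nm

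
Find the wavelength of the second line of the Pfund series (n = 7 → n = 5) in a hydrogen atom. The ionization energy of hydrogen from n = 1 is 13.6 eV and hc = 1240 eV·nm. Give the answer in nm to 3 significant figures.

4650 nm

The Pfund series terminates on n_f = 5; the second line has n_i = 5+2 = 7.
ΔE = 13.60 × (1/5² − 1/7²) = 0.2664 eV.
λ = 1240 / 0.2664 = 4650 nm.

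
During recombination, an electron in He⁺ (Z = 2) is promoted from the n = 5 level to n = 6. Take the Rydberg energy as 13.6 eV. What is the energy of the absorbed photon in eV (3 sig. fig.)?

The Bohr energies scale as Z², so for Z = 2: E_n = −54.40/n² eV.
E_6 = −54.40/36 = −1.511 eV and E_5 = −54.40/25 = −2.176 eV.
The photon energy is |E_6 − E_5| = 0.665 eV.

0.665 eV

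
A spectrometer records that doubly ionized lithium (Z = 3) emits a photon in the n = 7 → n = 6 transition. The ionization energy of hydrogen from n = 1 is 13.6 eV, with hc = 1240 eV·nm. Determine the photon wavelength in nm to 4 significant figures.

For Z = 3 the level energies scale as Z², so the effective Rydberg energy is 13.6 × 9 = 122.4 eV.
ΔE = 122.4 × (1/6² − 1/7²) = 122.4 × 0.007370 = 0.9020 eV.
λ = hc/ΔE = 1240 / 0.9020 = 1375 nm.

1375 nm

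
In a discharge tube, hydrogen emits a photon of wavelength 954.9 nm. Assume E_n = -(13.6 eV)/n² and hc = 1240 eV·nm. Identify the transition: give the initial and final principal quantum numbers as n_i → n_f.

n_i = 8, n_f = 3

The photon energy is ΔE = hc/λ = 1240 / 954.9 = 1.299 eV.
With Z = 1, ΔE = 13.60 × (1/n_f² − 1/n_i²), so 1/n_f² − 1/n_i² = 0.09548.
Trying n_f = 3 gives 1/n_i² = 0.01563, i.e. n_i ≈ 8; this pair matches.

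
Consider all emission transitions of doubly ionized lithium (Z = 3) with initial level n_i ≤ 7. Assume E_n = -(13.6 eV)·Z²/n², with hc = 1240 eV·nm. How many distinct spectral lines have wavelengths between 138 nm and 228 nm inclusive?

Enumerate all n_i → n_f pairs with 1 ≤ n_f < n_i ≤ 7 and compute λ = 1240 / [13.6·9·(1/n_f² − 1/n_i²)].
Lines falling in [138, 228] nm: 5→3 (142.5 nm), 4→3 (208.4 nm).

2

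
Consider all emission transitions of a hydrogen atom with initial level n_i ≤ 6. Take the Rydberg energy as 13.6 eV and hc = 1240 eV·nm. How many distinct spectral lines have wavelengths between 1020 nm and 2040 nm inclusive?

3

Enumerate all n_i → n_f pairs with 1 ≤ n_f < n_i ≤ 6 and compute λ = 1240 / [13.6·1·(1/n_f² − 1/n_i²)].
Lines falling in [1020, 2040] nm: 6→3 (1094 nm), 5→3 (1282 nm), 4→3 (1876 nm).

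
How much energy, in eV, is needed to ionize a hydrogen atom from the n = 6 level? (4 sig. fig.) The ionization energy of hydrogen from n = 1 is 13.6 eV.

E_6 = −13.60/36 = −0.3778 eV, so ionization (to E = 0) requires 0.3778 eV.

0.3778 eV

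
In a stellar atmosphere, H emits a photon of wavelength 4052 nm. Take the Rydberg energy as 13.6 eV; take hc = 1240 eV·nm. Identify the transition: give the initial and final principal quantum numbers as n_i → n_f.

The photon energy is ΔE = hc/λ = 1240 / 4052 = 0.3060 eV.
With Z = 1, ΔE = 13.60 × (1/n_f² − 1/n_i²), so 1/n_f² − 1/n_i² = 0.02250.
Trying n_f = 4 gives 1/n_i² = 0.04000, i.e. n_i ≈ 5; this pair matches.

n_i = 5, n_f = 4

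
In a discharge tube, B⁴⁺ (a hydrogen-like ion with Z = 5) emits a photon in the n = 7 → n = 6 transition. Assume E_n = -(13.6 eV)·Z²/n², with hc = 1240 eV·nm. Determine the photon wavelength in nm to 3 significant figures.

For Z = 5 the level energies scale as Z², so the effective Rydberg energy is 13.6 × 25 = 340.0 eV.
ΔE = 340.0 × (1/6² − 1/7²) = 340.0 × 0.007370 = 2.506 eV.
λ = hc/ΔE = 1240 / 2.506 = 495 nm.

495 nm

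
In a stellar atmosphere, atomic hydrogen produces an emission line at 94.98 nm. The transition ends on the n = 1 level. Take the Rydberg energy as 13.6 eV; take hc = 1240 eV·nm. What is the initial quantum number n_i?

The photon energy is ΔE = hc/λ = 1240 / 94.98 = 13.06 eV.
With Z = 1, ΔE = 13.60 × (1/n_f² − 1/n_i²), so 1/n_f² − 1/n_i² = 0.9600.
With n_f = 1: 1/n_i² = 1/1 − 0.9600 = 0.04005, so n_i ≈ 5.00.

n_i = 5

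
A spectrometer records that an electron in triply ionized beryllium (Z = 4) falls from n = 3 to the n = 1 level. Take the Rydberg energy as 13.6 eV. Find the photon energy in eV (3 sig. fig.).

The Bohr energies scale as Z², so for Z = 4: E_n = −217.6/n² eV.
E_3 = −217.6/9 = −24.18 eV and E_1 = −217.6/1 = −217.6 eV.
The photon energy is |E_3 − E_1| = 193 eV.

193 eV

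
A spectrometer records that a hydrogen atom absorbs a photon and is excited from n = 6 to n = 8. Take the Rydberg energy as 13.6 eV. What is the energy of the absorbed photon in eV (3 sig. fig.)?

0.165 eV

E_8 = −13.60/64 = −0.2125 eV and E_6 = −13.60/36 = −0.3778 eV.
The photon energy is |E_8 − E_6| = 0.165 eV.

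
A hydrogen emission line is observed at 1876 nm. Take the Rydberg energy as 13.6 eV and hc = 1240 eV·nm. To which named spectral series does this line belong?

Paschen

ΔE = 1240/1876 = 0.6610 eV.
This matches 13.6 × (1/3² − 1/4²), so n_f = 3: the Paschen series.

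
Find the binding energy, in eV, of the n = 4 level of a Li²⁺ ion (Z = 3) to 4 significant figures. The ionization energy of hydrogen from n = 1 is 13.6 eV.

7.650 eV

E_n = −13.6 Z²/n² = −122.4/n² eV for Z = 3.
E_4 = −122.4/16 = −7.650 eV, so ionization (to E = 0) requires 7.650 eV.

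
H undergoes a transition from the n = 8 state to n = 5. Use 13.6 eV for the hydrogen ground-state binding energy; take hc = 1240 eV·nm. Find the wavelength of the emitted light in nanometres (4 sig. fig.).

3741 nm

ΔE = 13.60 × (1/5² − 1/8²) = 13.60 × 0.02438 = 0.3315 eV.
λ = hc/ΔE = 1240 / 0.3315 = 3741 nm.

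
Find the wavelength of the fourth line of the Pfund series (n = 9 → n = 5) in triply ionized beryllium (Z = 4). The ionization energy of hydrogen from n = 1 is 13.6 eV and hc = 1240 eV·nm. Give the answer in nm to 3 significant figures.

206 nm

The Pfund series terminates on n_f = 5; the fourth line has n_i = 5+4 = 9.
ΔE = 217.6 × (1/5² − 1/9²) = 6.018 eV.
λ = 1240 / 6.018 = 206 nm.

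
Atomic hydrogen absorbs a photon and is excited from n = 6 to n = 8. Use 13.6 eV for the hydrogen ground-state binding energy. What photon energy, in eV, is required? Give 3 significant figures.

0.165 eV

E_8 = −13.60/64 = −0.2125 eV and E_6 = −13.60/36 = −0.3778 eV.
The photon energy is |E_8 − E_6| = 0.165 eV.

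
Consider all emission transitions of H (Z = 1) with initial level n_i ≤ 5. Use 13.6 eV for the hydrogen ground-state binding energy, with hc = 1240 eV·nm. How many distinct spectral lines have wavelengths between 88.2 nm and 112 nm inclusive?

3

Enumerate all n_i → n_f pairs with 1 ≤ n_f < n_i ≤ 5 and compute λ = 1240 / [13.6·1·(1/n_f² − 1/n_i²)].
Lines falling in [88.2, 112] nm: 5→1 (94.98 nm), 4→1 (97.25 nm), 3→1 (102.6 nm).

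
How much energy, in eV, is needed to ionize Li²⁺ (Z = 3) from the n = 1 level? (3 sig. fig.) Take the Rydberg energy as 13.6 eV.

122 eV

E_n = −13.6 Z²/n² = −122.4/n² eV for Z = 3.
E_1 = −122.4/1 = −122 eV, so ionization (to E = 0) requires 122 eV.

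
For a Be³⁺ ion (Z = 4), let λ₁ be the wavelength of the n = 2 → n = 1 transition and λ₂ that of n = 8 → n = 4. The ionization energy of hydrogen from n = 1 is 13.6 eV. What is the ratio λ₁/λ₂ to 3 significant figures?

λ ∝ 1/ΔE ∝ 1/(1/n_f² − 1/n_i²), and the Z² and hc factors cancel in the ratio.
λ₁/λ₂ = (1/4² − 1/8²)/(1/1² − 1/2²) = 0.04688/0.7500 = 0.0625.

0.0625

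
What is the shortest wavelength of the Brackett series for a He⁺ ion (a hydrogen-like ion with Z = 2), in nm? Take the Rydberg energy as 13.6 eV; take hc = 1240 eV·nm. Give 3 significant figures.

365 nm

The Brackett series has lower level n_f = 4; the series limit corresponds to n_i → ∞.
ΔE_max = 13.6 × 4 / 4² = 3.400 eV.
λ_min = 1240 / 3.400 = 365 nm.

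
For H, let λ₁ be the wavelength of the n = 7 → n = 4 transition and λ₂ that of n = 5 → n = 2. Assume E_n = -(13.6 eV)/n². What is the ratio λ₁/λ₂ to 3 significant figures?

λ ∝ 1/ΔE ∝ 1/(1/n_f² − 1/n_i²), and the Z² and hc factors cancel in the ratio.
λ₁/λ₂ = (1/2² − 1/5²)/(1/4² − 1/7²) = 0.2100/0.04209 = 4.99.

4.99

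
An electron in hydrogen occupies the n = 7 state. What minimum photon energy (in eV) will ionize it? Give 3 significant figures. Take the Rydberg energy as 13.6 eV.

E_7 = −13.60/49 = −0.278 eV, so ionization (to E = 0) requires 0.278 eV.

0.278 eV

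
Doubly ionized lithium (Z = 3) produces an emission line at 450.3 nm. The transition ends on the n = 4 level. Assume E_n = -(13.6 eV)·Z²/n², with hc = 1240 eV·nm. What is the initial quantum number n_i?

n_i = 5

The photon energy is ΔE = hc/λ = 1240 / 450.3 = 2.754 eV.
With Z = 3, ΔE = 122.4 × (1/n_f² − 1/n_i²), so 1/n_f² − 1/n_i² = 0.02250.
With n_f = 4: 1/n_i² = 1/16 − 0.02250 = 0.04000, so n_i ≈ 5.00.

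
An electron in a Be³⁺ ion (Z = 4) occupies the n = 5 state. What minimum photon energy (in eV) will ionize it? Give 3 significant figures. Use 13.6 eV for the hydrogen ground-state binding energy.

8.70 eV

E_n = −13.6 Z²/n² = −217.6/n² eV for Z = 4.
E_5 = −217.6/25 = −8.70 eV, so ionization (to E = 0) requires 8.70 eV.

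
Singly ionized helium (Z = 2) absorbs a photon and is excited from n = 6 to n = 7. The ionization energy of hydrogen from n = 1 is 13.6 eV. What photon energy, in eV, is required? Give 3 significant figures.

The Bohr energies scale as Z², so for Z = 2: E_n = −54.40/n² eV.
E_7 = −54.40/49 = −1.110 eV and E_6 = −54.40/36 = −1.511 eV.
The photon energy is |E_7 − E_6| = 0.401 eV.

0.401 eV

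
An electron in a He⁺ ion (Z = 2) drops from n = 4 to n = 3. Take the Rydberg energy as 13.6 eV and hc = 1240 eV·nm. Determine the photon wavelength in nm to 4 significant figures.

468.9 nm

For Z = 2 the level energies scale as Z², so the effective Rydberg energy is 13.6 × 4 = 54.40 eV.
ΔE = 54.40 × (1/3² − 1/4²) = 54.40 × 0.04861 = 2.644 eV.
λ = hc/ΔE = 1240 / 2.644 = 468.9 nm.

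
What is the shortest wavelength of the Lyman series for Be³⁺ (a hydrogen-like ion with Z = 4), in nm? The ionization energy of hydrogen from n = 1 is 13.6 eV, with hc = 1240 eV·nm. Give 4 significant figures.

The Lyman series has lower level n_f = 1; the series limit corresponds to n_i → ∞.
ΔE_max = 13.6 × 16 / 1² = 217.6 eV.
λ_min = 1240 / 217.6 = 5.699 nm.

5.699 nm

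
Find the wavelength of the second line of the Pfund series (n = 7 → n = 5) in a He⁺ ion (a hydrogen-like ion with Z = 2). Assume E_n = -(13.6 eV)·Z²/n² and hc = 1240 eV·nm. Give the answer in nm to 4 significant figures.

The Pfund series terminates on n_f = 5; the second line has n_i = 5+2 = 7.
ΔE = 54.40 × (1/5² − 1/7²) = 1.066 eV.
λ = 1240 / 1.066 = 1163 nm.

1163 nm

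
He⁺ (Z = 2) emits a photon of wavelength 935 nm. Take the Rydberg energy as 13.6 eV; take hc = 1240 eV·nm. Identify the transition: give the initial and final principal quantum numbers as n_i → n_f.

The photon energy is ΔE = hc/λ = 1240 / 935 = 1.326 eV.
With Z = 2, ΔE = 54.40 × (1/n_f² − 1/n_i²), so 1/n_f² − 1/n_i² = 0.02438.
Trying n_f = 5 gives 1/n_i² = 0.01562, i.e. n_i ≈ 8; this pair matches.

n_i = 8, n_f = 5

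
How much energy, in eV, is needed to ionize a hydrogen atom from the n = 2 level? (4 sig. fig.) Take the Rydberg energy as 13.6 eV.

3.400 eV

E_2 = −13.60/4 = −3.400 eV, so ionization (to E = 0) requires 3.400 eV.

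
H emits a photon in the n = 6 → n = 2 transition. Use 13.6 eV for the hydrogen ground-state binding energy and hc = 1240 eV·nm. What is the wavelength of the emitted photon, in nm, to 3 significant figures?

ΔE = 13.60 × (1/2² − 1/6²) = 13.60 × 0.2222 = 3.022 eV.
λ = hc/ΔE = 1240 / 3.022 = 410 nm.

410 nm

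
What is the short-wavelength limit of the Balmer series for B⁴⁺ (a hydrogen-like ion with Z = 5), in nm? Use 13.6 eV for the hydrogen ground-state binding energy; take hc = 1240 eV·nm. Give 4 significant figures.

14.59 nm

The Balmer series has lower level n_f = 2; the series limit corresponds to n_i → ∞.
ΔE_max = 13.6 × 25 / 2² = 85.00 eV.
λ_min = 1240 / 85.00 = 14.59 nm.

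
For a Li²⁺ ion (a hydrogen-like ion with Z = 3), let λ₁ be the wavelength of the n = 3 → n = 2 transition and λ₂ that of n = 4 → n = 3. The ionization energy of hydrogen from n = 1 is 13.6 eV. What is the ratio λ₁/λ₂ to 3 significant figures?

0.350

λ ∝ 1/ΔE ∝ 1/(1/n_f² − 1/n_i²), and the Z² and hc factors cancel in the ratio.
λ₁/λ₂ = (1/3² − 1/4²)/(1/2² − 1/3²) = 0.04861/0.1389 = 0.350.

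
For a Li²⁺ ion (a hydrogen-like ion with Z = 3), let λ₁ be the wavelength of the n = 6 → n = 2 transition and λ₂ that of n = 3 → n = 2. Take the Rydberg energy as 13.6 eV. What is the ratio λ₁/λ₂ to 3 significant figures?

λ ∝ 1/ΔE ∝ 1/(1/n_f² − 1/n_i²), and the Z² and hc factors cancel in the ratio.
λ₁/λ₂ = (1/2² − 1/3²)/(1/2² − 1/6²) = 0.1389/0.2222 = 0.625.

0.625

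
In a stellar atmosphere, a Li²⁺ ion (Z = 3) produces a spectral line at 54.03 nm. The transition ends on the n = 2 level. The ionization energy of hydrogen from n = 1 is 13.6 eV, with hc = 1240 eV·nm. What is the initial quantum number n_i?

The photon energy is ΔE = hc/λ = 1240 / 54.03 = 22.95 eV.
With Z = 3, ΔE = 122.4 × (1/n_f² − 1/n_i²), so 1/n_f² − 1/n_i² = 0.1875.
With n_f = 2: 1/n_i² = 1/4 − 0.1875 = 0.06250, so n_i ≈ 4.00.

n_i = 4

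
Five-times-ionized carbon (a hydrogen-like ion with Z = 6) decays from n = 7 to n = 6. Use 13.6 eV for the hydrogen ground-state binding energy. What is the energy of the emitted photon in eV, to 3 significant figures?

The Bohr energies scale as Z², so for Z = 6: E_n = −489.6/n² eV.
E_7 = −489.6/49 = −9.992 eV and E_6 = −489.6/36 = −13.60 eV.
The photon energy is |E_7 − E_6| = 3.61 eV.

3.61 eV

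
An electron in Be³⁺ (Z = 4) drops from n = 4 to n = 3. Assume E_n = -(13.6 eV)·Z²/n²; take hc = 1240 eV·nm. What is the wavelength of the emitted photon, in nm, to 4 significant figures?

For Z = 4 the level energies scale as Z², so the effective Rydberg energy is 13.6 × 16 = 217.6 eV.
ΔE = 217.6 × (1/3² − 1/4²) = 217.6 × 0.04861 = 10.58 eV.
λ = hc/ΔE = 1240 / 10.58 = 117.2 nm.

117.2 nm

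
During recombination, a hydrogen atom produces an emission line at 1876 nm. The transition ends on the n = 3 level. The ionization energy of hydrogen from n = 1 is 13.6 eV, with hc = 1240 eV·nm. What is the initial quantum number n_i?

n_i = 4

The photon energy is ΔE = hc/λ = 1240 / 1876 = 0.6610 eV.
With Z = 1, ΔE = 13.60 × (1/n_f² − 1/n_i²), so 1/n_f² − 1/n_i² = 0.04860.
With n_f = 3: 1/n_i² = 1/9 − 0.04860 = 0.06251, so n_i ≈ 4.00.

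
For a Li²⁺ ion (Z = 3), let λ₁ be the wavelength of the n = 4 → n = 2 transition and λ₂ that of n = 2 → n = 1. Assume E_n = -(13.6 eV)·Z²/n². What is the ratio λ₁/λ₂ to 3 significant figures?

4.00

λ ∝ 1/ΔE ∝ 1/(1/n_f² − 1/n_i²), and the Z² and hc factors cancel in the ratio.
λ₁/λ₂ = (1/1² − 1/2²)/(1/2² − 1/4²) = 0.7500/0.1875 = 4.00.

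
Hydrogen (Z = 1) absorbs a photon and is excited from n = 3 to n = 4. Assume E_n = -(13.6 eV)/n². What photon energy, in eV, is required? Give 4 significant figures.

0.6611 eV

E_4 = −13.60/16 = −0.8500 eV and E_3 = −13.60/9 = −1.511 eV.
The photon energy is |E_4 − E_3| = 0.6611 eV.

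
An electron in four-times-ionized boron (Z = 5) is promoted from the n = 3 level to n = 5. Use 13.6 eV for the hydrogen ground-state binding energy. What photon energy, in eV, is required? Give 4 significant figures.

The Bohr energies scale as Z², so for Z = 5: E_n = −340.0/n² eV.
E_5 = −340.0/25 = −13.60 eV and E_3 = −340.0/9 = −37.78 eV.
The photon energy is |E_5 − E_3| = 24.18 eV.

24.18 eV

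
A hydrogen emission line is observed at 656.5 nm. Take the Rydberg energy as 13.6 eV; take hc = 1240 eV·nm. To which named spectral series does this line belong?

Balmer

ΔE = 1240/656.5 = 1.889 eV.
This matches 13.6 × (1/2² − 1/3²), so n_f = 2: the Balmer series.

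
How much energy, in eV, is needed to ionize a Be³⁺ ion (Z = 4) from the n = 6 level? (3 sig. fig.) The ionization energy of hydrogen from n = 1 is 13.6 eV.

6.04 eV

E_n = −13.6 Z²/n² = −217.6/n² eV for Z = 4.
E_6 = −217.6/36 = −6.04 eV, so ionization (to E = 0) requires 6.04 eV.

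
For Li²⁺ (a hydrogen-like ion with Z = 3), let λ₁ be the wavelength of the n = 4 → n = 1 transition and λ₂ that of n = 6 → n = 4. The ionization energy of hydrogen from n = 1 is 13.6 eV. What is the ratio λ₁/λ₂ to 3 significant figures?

0.0370

λ ∝ 1/ΔE ∝ 1/(1/n_f² − 1/n_i²), and the Z² and hc factors cancel in the ratio.
λ₁/λ₂ = (1/4² − 1/6²)/(1/1² − 1/4²) = 0.03472/0.9375 = 0.0370.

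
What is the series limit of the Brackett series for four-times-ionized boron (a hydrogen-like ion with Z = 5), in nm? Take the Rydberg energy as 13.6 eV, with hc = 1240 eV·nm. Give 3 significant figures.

58.4 nm

The Brackett series has lower level n_f = 4; the series limit corresponds to n_i → ∞.
ΔE_max = 13.6 × 25 / 4² = 21.25 eV.
λ_min = 1240 / 21.25 = 58.4 nm.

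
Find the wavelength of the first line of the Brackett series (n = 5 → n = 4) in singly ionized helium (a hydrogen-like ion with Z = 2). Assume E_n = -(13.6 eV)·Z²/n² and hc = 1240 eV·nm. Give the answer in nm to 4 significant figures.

The Brackett series terminates on n_f = 4; the first line has n_i = 4+1 = 5.
ΔE = 54.40 × (1/4² − 1/5²) = 1.224 eV.
λ = 1240 / 1.224 = 1013 nm.

1013 nm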